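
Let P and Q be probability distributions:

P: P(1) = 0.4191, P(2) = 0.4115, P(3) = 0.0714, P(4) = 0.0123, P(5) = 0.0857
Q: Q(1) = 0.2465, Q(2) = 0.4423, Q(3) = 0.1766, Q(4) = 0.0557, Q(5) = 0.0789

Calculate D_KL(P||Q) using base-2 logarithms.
0.1682 bits

D_KL(P||Q) = Σ P(x) log₂(P(x)/Q(x))

Computing term by term:
  P(1)·log₂(P(1)/Q(1)) = 0.4191·log₂(0.4191/0.2465) = 0.32091
  P(2)·log₂(P(2)/Q(2)) = 0.4115·log₂(0.4115/0.4423) = -0.04285
  P(3)·log₂(P(3)/Q(3)) = 0.0714·log₂(0.0714/0.1766) = -0.09328
  P(4)·log₂(P(4)/Q(4)) = 0.0123·log₂(0.0123/0.0557) = -0.02680
  P(5)·log₂(P(5)/Q(5)) = 0.0857·log₂(0.0857/0.0789) = 0.01022

D_KL(P||Q) = 0.32091 - 0.04285 - 0.09328 - 0.02680 + 0.01022 = 0.16820 ≈ 0.1682 bits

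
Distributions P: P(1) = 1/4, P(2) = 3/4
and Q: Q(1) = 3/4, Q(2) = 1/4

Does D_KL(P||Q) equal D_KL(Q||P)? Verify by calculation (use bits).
D_KL(P||Q) = 0.7925 bits, D_KL(Q||P) = 0.7925 bits. Yes — for this pair D_KL(P||Q) = D_KL(Q||P).

D_KL(P||Q) = Σ P(x) log₂(P(x)/Q(x))

Computing term by term:
  P(1)·log₂(P(1)/Q(1)) = (1/4)·log₂((1/4)/(3/4)) = -0.39624
  P(2)·log₂(P(2)/Q(2)) = (3/4)·log₂((3/4)/(1/4)) = 1.18872

D_KL(P||Q) = -0.39624 + 1.18872 = 0.79248 ≈ 0.7925 bits

D_KL(Q||P) = Σ Q(x) log₂(Q(x)/P(x))

Computing term by term:
  Q(1)·log₂(Q(1)/P(1)) = (3/4)·log₂((3/4)/(1/4)) = 1.18872
  Q(2)·log₂(Q(2)/P(2)) = (1/4)·log₂((1/4)/(3/4)) = -0.39624

D_KL(Q||P) = 1.18872 - 0.39624 = 0.79248 ≈ 0.7925 bits

These ARE equal here. Q is P with outcomes relabeled (Q(1) = P(2), Q(2) = P(1)) by a relabeling that is its own inverse, so the two sums contain exactly the same terms in a different order. This is a special case — KL divergence is not symmetric in general: D_KL(P||Q) ≠ D_KL(Q||P) for most P, Q.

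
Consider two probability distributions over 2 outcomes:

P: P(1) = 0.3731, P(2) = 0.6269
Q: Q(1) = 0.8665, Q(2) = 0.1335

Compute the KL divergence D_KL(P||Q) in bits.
0.9453 bits

D_KL(P||Q) = Σ P(x) log₂(P(x)/Q(x))

Computing term by term:
  P(1)·log₂(P(1)/Q(1)) = 0.3731·log₂(0.3731/0.8665) = -0.45355
  P(2)·log₂(P(2)/Q(2)) = 0.6269·log₂(0.6269/0.1335) = 1.39886

D_KL(P||Q) = -0.45355 + 1.39886 = 0.94531 ≈ 0.9453 bits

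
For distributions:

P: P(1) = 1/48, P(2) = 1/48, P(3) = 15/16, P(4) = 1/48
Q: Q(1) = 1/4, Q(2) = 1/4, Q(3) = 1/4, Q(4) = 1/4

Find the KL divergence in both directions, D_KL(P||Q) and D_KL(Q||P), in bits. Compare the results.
D_KL(P||Q) = 1.5636 bits, D_KL(Q||P) = 2.2120 bits. D_KL(Q||P) is larger than D_KL(P||Q) by 0.6484 bits; the two directions differ.

D_KL(P||Q) = Σ P(x) log₂(P(x)/Q(x))

Computing term by term:
  P(1)·log₂(P(1)/Q(1)) = (1/48)·log₂((1/48)/(1/4)) = -0.07469
  P(2)·log₂(P(2)/Q(2)) = (1/48)·log₂((1/48)/(1/4)) = -0.07469
  P(3)·log₂(P(3)/Q(3)) = (15/16)·log₂((15/16)/(1/4)) = 1.78771
  P(4)·log₂(P(4)/Q(4)) = (1/48)·log₂((1/48)/(1/4)) = -0.07469

D_KL(P||Q) = -0.07469 - 0.07469 + 1.78771 - 0.07469 = 1.56364 ≈ 1.5636 bits

D_KL(Q||P) = Σ Q(x) log₂(Q(x)/P(x))

Computing term by term:
  Q(1)·log₂(Q(1)/P(1)) = (1/4)·log₂((1/4)/(1/48)) = 0.89624
  Q(2)·log₂(Q(2)/P(2)) = (1/4)·log₂((1/4)/(1/48)) = 0.89624
  Q(3)·log₂(Q(3)/P(3)) = (1/4)·log₂((1/4)/(15/16)) = -0.47672
  Q(4)·log₂(Q(4)/P(4)) = (1/4)·log₂((1/4)/(1/48)) = 0.89624

D_KL(Q||P) = 0.89624 + 0.89624 - 0.47672 + 0.89624 = 2.21200 ≈ 2.2120 bits

These are NOT equal (difference: 0.6484 bits). KL divergence is asymmetric: D_KL(P||Q) ≠ D_KL(Q||P) in general.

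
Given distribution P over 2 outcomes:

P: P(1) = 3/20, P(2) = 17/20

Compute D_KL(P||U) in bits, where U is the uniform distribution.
0.3902 bits

U(i) = 1/2 for all i

D_KL(P||U) = Σ P(x) log₂(P(x) / (1/2))
           = Σ P(x) log₂(P(x)) + log₂(2)
           = log₂(2) - H(P)

H(P) = -Σ P(x) log₂(P(x)):
  -P(1)·log₂(P(1)) = -(3/20)·log₂(3/20) = 0.41054
  -P(2)·log₂(P(2)) = -(17/20)·log₂(17/20) = 0.19930
H(P) = 0.41054 + 0.19930 = 0.60984 bits

log₂(2) = 1.00000 bits

D_KL(P||U) = 1.00000 - 0.60984 = 0.39016 ≈ 0.3902 bits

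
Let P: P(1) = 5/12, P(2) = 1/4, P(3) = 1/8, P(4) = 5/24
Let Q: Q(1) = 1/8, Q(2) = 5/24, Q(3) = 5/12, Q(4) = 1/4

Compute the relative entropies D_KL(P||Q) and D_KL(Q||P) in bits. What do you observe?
D_KL(P||Q) = 0.5176 bits, D_KL(Q||P) = 0.5176 bits. The two directions give the same value here, because Q is a self-inverse relabeling of P; in general KL divergence is asymmetric.

D_KL(P||Q) = Σ P(x) log₂(P(x)/Q(x))

Computing term by term:
  P(1)·log₂(P(1)/Q(1)) = (5/12)·log₂((5/12)/(1/8)) = 0.72374
  P(2)·log₂(P(2)/Q(2)) = (1/4)·log₂((1/4)/(5/24)) = 0.06576
  P(3)·log₂(P(3)/Q(3)) = (1/8)·log₂((1/8)/(5/12)) = -0.21712
  P(4)·log₂(P(4)/Q(4)) = (5/24)·log₂((5/24)/(1/4)) = -0.05480

D_KL(P||Q) = 0.72374 + 0.06576 - 0.21712 - 0.05480 = 0.51758 ≈ 0.5176 bits

D_KL(Q||P) = Σ Q(x) log₂(Q(x)/P(x))

Computing term by term:
  Q(1)·log₂(Q(1)/P(1)) = (1/8)·log₂((1/8)/(5/12)) = -0.21712
  Q(2)·log₂(Q(2)/P(2)) = (5/24)·log₂((5/24)/(1/4)) = -0.05480
  Q(3)·log₂(Q(3)/P(3)) = (5/12)·log₂((5/12)/(1/8)) = 0.72374
  Q(4)·log₂(Q(4)/P(4)) = (1/4)·log₂((1/4)/(5/24)) = 0.06576

D_KL(Q||P) = -0.21712 - 0.05480 + 0.72374 + 0.06576 = 0.51758 ≈ 0.5176 bits

These ARE equal here. Q is P with outcomes relabeled (Q(1) = P(3), Q(2) = P(4), Q(3) = P(1), Q(4) = P(2)) by a relabeling that is its own inverse, so the two sums contain exactly the same terms in a different order. This is a special case — KL divergence is not symmetric in general: D_KL(P||Q) ≠ D_KL(Q||P) for most P, Q.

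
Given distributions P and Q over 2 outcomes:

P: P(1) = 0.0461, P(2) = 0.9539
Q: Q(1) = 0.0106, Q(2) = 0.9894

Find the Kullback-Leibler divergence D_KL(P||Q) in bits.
0.0475 bits

D_KL(P||Q) = Σ P(x) log₂(P(x)/Q(x))

Computing term by term:
  P(1)·log₂(P(1)/Q(1)) = 0.0461·log₂(0.0461/0.0106) = 0.09776
  P(2)·log₂(P(2)/Q(2)) = 0.9539·log₂(0.9539/0.9894) = -0.05029

D_KL(P||Q) = 0.09776 - 0.05029 = 0.04747 ≈ 0.0475 bits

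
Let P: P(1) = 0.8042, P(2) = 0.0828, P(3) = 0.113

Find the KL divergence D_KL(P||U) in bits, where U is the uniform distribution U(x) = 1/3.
0.6791 bits

U(i) = 1/3 for all i

D_KL(P||U) = Σ P(x) log₂(P(x) / (1/3))
           = Σ P(x) log₂(P(x)) + log₂(3)
           = log₂(3) - H(P)

H(P) = -Σ P(x) log₂(P(x)):
  -P(1)·log₂(P(1)) = -(0.8042)·log₂(0.8042) = 0.25282
  -P(2)·log₂(P(2)) = -(0.0828)·log₂(0.0828) = 0.29760
  -P(3)·log₂(P(3)) = -(0.113)·log₂(0.113) = 0.35545
H(P) = 0.25282 + 0.29760 + 0.35545 = 0.90587 bits

log₂(3) = 1.58496 bits

D_KL(P||U) = 1.58496 - 0.90587 = 0.67909 ≈ 0.6791 bits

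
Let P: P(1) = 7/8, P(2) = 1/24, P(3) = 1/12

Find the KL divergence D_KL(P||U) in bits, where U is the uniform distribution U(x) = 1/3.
0.9266 bits

U(i) = 1/3 for all i

D_KL(P||U) = Σ P(x) log₂(P(x) / (1/3))
           = Σ P(x) log₂(P(x)) + log₂(3)
           = log₂(3) - H(P)

H(P) = -Σ P(x) log₂(P(x)):
  -P(1)·log₂(P(1)) = -(7/8)·log₂(7/8) = 0.16856
  -P(2)·log₂(P(2)) = -(1/24)·log₂(1/24) = 0.19104
  -P(3)·log₂(P(3)) = -(1/12)·log₂(1/12) = 0.29875
H(P) = 0.16856 + 0.19104 + 0.29875 = 0.65835 bits

log₂(3) = 1.58496 bits

D_KL(P||U) = 1.58496 - 0.65835 = 0.92661 ≈ 0.9266 bits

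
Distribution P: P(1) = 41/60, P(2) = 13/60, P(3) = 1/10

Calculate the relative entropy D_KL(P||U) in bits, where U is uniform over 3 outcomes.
0.3993 bits

U(i) = 1/3 for all i

D_KL(P||U) = Σ P(x) log₂(P(x) / (1/3))
           = Σ P(x) log₂(P(x)) + log₂(3)
           = log₂(3) - H(P)

H(P) = -Σ P(x) log₂(P(x)):
  -P(1)·log₂(P(1)) = -(41/60)·log₂(41/60) = 0.37538
  -P(2)·log₂(P(2)) = -(13/60)·log₂(13/60) = 0.47806
  -P(3)·log₂(P(3)) = -(1/10)·log₂(1/10) = 0.33219
H(P) = 0.37538 + 0.47806 + 0.33219 = 1.18563 bits

log₂(3) = 1.58496 bits

D_KL(P||U) = 1.58496 - 1.18563 = 0.39933 ≈ 0.3993 bits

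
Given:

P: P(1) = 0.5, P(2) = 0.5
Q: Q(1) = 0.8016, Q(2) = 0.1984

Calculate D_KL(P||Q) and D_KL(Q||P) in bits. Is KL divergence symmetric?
D_KL(P||Q) = 0.3263 bits, D_KL(Q||P) = 0.2813 bits. No, KL divergence is not symmetric.

D_KL(P||Q) = Σ P(x) log₂(P(x)/Q(x))

Computing term by term:
  P(1)·log₂(P(1)/Q(1)) = 0.5·log₂(0.5/0.8016) = -0.34048
  P(2)·log₂(P(2)/Q(2)) = 0.5·log₂(0.5/0.1984) = 0.66676

D_KL(P||Q) = -0.34048 + 0.66676 = 0.32628 ≈ 0.3263 bits

D_KL(Q||P) = Σ Q(x) log₂(Q(x)/P(x))

Computing term by term:
  Q(1)·log₂(Q(1)/P(1)) = 0.8016·log₂(0.8016/0.5) = 0.54585
  Q(2)·log₂(Q(2)/P(2)) = 0.1984·log₂(0.1984/0.5) = -0.26457

D_KL(Q||P) = 0.54585 - 0.26457 = 0.28128 ≈ 0.2813 bits

These are NOT equal (difference: 0.0450 bits). KL divergence is asymmetric: D_KL(P||Q) ≠ D_KL(Q||P) in general.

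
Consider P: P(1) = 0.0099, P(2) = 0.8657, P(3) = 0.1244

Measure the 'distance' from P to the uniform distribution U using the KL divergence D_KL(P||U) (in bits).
0.9649 bits

U(i) = 1/3 for all i

D_KL(P||U) = Σ P(x) log₂(P(x) / (1/3))
           = Σ P(x) log₂(P(x)) + log₂(3)
           = log₂(3) - H(P)

H(P) = -Σ P(x) log₂(P(x)):
  -P(1)·log₂(P(1)) = -(0.0099)·log₂(0.0099) = 0.06592
  -P(2)·log₂(P(2)) = -(0.8657)·log₂(0.8657) = 0.18012
  -P(3)·log₂(P(3)) = -(0.1244)·log₂(0.1244) = 0.37406
H(P) = 0.06592 + 0.18012 + 0.37406 = 0.62010 bits

log₂(3) = 1.58496 bits

D_KL(P||U) = 1.58496 - 0.62010 = 0.96486 ≈ 0.9649 bits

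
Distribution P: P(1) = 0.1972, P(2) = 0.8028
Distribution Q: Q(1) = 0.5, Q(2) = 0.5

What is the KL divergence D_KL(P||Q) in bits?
0.2837 bits

D_KL(P||Q) = Σ P(x) log₂(P(x)/Q(x))

Computing term by term:
  P(1)·log₂(P(1)/Q(1)) = 0.1972·log₂(0.1972/0.5) = -0.26470
  P(2)·log₂(P(2)/Q(2)) = 0.8028·log₂(0.8028/0.5) = 0.54840

D_KL(P||Q) = -0.26470 + 0.54840 = 0.28370 ≈ 0.2837 bits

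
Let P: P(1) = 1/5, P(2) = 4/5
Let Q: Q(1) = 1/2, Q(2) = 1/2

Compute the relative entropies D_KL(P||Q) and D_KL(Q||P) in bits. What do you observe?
D_KL(P||Q) = 0.2781 bits, D_KL(Q||P) = 0.3219 bits. The two directions give different values (D_KL(Q||P) exceeds D_KL(P||Q) by 0.0438 bits): KL divergence is asymmetric.

D_KL(P||Q) = Σ P(x) log₂(P(x)/Q(x))

Computing term by term:
  P(1)·log₂(P(1)/Q(1)) = (1/5)·log₂((1/5)/(1/2)) = -0.26439
  P(2)·log₂(P(2)/Q(2)) = (4/5)·log₂((4/5)/(1/2)) = 0.54246

D_KL(P||Q) = -0.26439 + 0.54246 = 0.27807 ≈ 0.2781 bits

D_KL(Q||P) = Σ Q(x) log₂(Q(x)/P(x))

Computing term by term:
  Q(1)·log₂(Q(1)/P(1)) = (1/2)·log₂((1/2)/(1/5)) = 0.66096
  Q(2)·log₂(Q(2)/P(2)) = (1/2)·log₂((1/2)/(4/5)) = -0.33904

D_KL(Q||P) = 0.66096 - 0.33904 = 0.32192 ≈ 0.3219 bits

These are NOT equal (difference: 0.0438 bits). KL divergence is asymmetric: D_KL(P||Q) ≠ D_KL(Q||P) in general.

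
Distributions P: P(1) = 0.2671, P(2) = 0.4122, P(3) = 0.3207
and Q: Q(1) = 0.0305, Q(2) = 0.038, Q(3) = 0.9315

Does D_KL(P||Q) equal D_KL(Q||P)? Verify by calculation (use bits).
D_KL(P||Q) = 1.7605 bits, D_KL(Q||P) = 1.2068 bits. No — D_KL(P||Q) ≠ D_KL(Q||P) for this pair.

D_KL(P||Q) = Σ P(x) log₂(P(x)/Q(x))

Computing term by term:
  P(1)·log₂(P(1)/Q(1)) = 0.2671·log₂(0.2671/0.0305) = 0.83616
  P(2)·log₂(P(2)/Q(2)) = 0.4122·log₂(0.4122/0.038) = 1.41767
  P(3)·log₂(P(3)/Q(3)) = 0.3207·log₂(0.3207/0.9315) = -0.49334

D_KL(P||Q) = 0.83616 + 1.41767 - 0.49334 = 1.76049 ≈ 1.7605 bits

D_KL(Q||P) = Σ Q(x) log₂(Q(x)/P(x))

Computing term by term:
  Q(1)·log₂(Q(1)/P(1)) = 0.0305·log₂(0.0305/0.2671) = -0.09548
  Q(2)·log₂(Q(2)/P(2)) = 0.038·log₂(0.038/0.4122) = -0.13069
  Q(3)·log₂(Q(3)/P(3)) = 0.9315·log₂(0.9315/0.3207) = 1.43296

D_KL(Q||P) = -0.09548 - 0.13069 + 1.43296 = 1.20679 ≈ 1.2068 bits

These are NOT equal (difference: 0.5537 bits). KL divergence is asymmetric: D_KL(P||Q) ≠ D_KL(Q||P) in general.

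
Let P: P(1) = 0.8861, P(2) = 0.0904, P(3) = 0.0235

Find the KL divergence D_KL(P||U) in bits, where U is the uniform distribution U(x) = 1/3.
0.9897 bits

U(i) = 1/3 for all i

D_KL(P||U) = Σ P(x) log₂(P(x) / (1/3))
           = Σ P(x) log₂(P(x)) + log₂(3)
           = log₂(3) - H(P)

H(P) = -Σ P(x) log₂(P(x)):
  -P(1)·log₂(P(1)) = -(0.8861)·log₂(0.8861) = 0.15459
  -P(2)·log₂(P(2)) = -(0.0904)·log₂(0.0904) = 0.31347
  -P(3)·log₂(P(3)) = -(0.0235)·log₂(0.0235) = 0.12716
H(P) = 0.15459 + 0.31347 + 0.12716 = 0.59522 bits

log₂(3) = 1.58496 bits

D_KL(P||U) = 1.58496 - 0.59522 = 0.98974 ≈ 0.9897 bits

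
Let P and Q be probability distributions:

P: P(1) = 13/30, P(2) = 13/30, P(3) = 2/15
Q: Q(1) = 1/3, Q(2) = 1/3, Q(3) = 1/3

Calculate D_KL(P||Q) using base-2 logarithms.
0.1518 bits

D_KL(P||Q) = Σ P(x) log₂(P(x)/Q(x))

Computing term by term:
  P(1)·log₂(P(1)/Q(1)) = (13/30)·log₂((13/30)/(1/3)) = 0.16402
  P(2)·log₂(P(2)/Q(2)) = (13/30)·log₂((13/30)/(1/3)) = 0.16402
  P(3)·log₂(P(3)/Q(3)) = (2/15)·log₂((2/15)/(1/3)) = -0.17626

D_KL(P||Q) = 0.16402 + 0.16402 - 0.17626 = 0.15178 ≈ 0.1518 bits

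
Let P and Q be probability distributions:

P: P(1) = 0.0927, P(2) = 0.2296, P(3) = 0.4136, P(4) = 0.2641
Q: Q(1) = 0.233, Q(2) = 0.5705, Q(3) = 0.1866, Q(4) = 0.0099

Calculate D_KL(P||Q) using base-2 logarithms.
1.3014 bits

D_KL(P||Q) = Σ P(x) log₂(P(x)/Q(x))

Computing term by term:
  P(1)·log₂(P(1)/Q(1)) = 0.0927·log₂(0.0927/0.233) = -0.12326
  P(2)·log₂(P(2)/Q(2)) = 0.2296·log₂(0.2296/0.5705) = -0.30149
  P(3)·log₂(P(3)/Q(3)) = 0.4136·log₂(0.4136/0.1866) = 0.47493
  P(4)·log₂(P(4)/Q(4)) = 0.2641·log₂(0.2641/0.0099) = 1.25118

D_KL(P||Q) = -0.12326 - 0.30149 + 0.47493 + 1.25118 = 1.30136 ≈ 1.3014 bits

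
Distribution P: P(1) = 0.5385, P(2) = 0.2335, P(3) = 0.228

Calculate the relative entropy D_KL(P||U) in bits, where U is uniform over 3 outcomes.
0.1278 bits

U(i) = 1/3 for all i

D_KL(P||U) = Σ P(x) log₂(P(x) / (1/3))
           = Σ P(x) log₂(P(x)) + log₂(3)
           = log₂(3) - H(P)

H(P) = -Σ P(x) log₂(P(x)):
  -P(1)·log₂(P(1)) = -(0.5385)·log₂(0.5385) = 0.48087
  -P(2)·log₂(P(2)) = -(0.2335)·log₂(0.2335) = 0.49000
  -P(3)·log₂(P(3)) = -(0.228)·log₂(0.228) = 0.48630
H(P) = 0.48087 + 0.49000 + 0.48630 = 1.45717 bits

log₂(3) = 1.58496 bits

D_KL(P||U) = 1.58496 - 1.45717 = 0.12779 ≈ 0.1278 bits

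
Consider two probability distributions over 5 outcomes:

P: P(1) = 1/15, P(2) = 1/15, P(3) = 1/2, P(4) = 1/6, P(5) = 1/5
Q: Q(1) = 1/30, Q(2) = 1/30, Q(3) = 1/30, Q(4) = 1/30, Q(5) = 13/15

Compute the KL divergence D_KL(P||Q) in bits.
2.0507 bits

D_KL(P||Q) = Σ P(x) log₂(P(x)/Q(x))

Computing term by term:
  P(1)·log₂(P(1)/Q(1)) = (1/15)·log₂((1/15)/(1/30)) = 0.06667
  P(2)·log₂(P(2)/Q(2)) = (1/15)·log₂((1/15)/(1/30)) = 0.06667
  P(3)·log₂(P(3)/Q(3)) = (1/2)·log₂((1/2)/(1/30)) = 1.95345
  P(4)·log₂(P(4)/Q(4)) = (1/6)·log₂((1/6)/(1/30)) = 0.38699
  P(5)·log₂(P(5)/Q(5)) = (1/5)·log₂((1/5)/(13/15)) = -0.42310

D_KL(P||Q) = 0.06667 + 0.06667 + 1.95345 + 0.38699 - 0.42310 = 2.05068 ≈ 2.0507 bits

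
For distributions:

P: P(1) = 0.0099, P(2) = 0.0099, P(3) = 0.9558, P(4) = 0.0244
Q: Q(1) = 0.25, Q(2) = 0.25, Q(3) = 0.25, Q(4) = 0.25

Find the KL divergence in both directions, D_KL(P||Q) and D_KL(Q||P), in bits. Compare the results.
D_KL(P||Q) = 1.6751 bits, D_KL(Q||P) = 2.6847 bits. D_KL(Q||P) is larger than D_KL(P||Q) by 1.0096 bits; the two directions differ.

D_KL(P||Q) = Σ P(x) log₂(P(x)/Q(x))

Computing term by term:
  P(1)·log₂(P(1)/Q(1)) = 0.0099·log₂(0.0099/0.25) = -0.04612
  P(2)·log₂(P(2)/Q(2)) = 0.0099·log₂(0.0099/0.25) = -0.04612
  P(3)·log₂(P(3)/Q(3)) = 0.9558·log₂(0.9558/0.25) = 1.84926
  P(4)·log₂(P(4)/Q(4)) = 0.0244·log₂(0.0244/0.25) = -0.08191

D_KL(P||Q) = -0.04612 - 0.04612 + 1.84926 - 0.08191 = 1.67511 ≈ 1.6751 bits

D_KL(Q||P) = Σ Q(x) log₂(Q(x)/P(x))

Computing term by term:
  Q(1)·log₂(Q(1)/P(1)) = 0.25·log₂(0.25/0.0099) = 1.16459
  Q(2)·log₂(Q(2)/P(2)) = 0.25·log₂(0.25/0.0099) = 1.16459
  Q(3)·log₂(Q(3)/P(3)) = 0.25·log₂(0.25/0.9558) = -0.48370
  Q(4)·log₂(Q(4)/P(4)) = 0.25·log₂(0.25/0.0244) = 0.83924

D_KL(Q||P) = 1.16459 + 1.16459 - 0.48370 + 0.83924 = 2.68472 ≈ 2.6847 bits

These are NOT equal (difference: 1.0096 bits). KL divergence is asymmetric: D_KL(P||Q) ≠ D_KL(Q||P) in general.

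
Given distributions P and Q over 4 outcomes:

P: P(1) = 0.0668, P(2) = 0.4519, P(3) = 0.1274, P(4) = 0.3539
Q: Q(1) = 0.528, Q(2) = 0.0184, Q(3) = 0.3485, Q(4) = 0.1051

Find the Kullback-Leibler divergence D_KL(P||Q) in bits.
2.3227 bits

D_KL(P||Q) = Σ P(x) log₂(P(x)/Q(x))

Computing term by term:
  P(1)·log₂(P(1)/Q(1)) = 0.0668·log₂(0.0668/0.528) = -0.19924
  P(2)·log₂(P(2)/Q(2)) = 0.4519·log₂(0.4519/0.0184) = 2.08698
  P(3)·log₂(P(3)/Q(3)) = 0.1274·log₂(0.1274/0.3485) = -0.18496
  P(4)·log₂(P(4)/Q(4)) = 0.3539·log₂(0.3539/0.1051) = 0.61988

D_KL(P||Q) = -0.19924 + 2.08698 - 0.18496 + 0.61988 = 2.32266 ≈ 2.3227 bits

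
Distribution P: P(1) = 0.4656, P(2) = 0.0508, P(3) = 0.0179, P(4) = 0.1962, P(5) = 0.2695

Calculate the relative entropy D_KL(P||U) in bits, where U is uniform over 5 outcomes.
0.5154 bits

U(i) = 1/5 for all i

D_KL(P||U) = Σ P(x) log₂(P(x) / (1/5))
           = Σ P(x) log₂(P(x)) + log₂(5)
           = log₂(5) - H(P)

H(P) = -Σ P(x) log₂(P(x)):
  -P(1)·log₂(P(1)) = -(0.4656)·log₂(0.4656) = 0.51348
  -P(2)·log₂(P(2)) = -(0.0508)·log₂(0.0508) = 0.21839
  -P(3)·log₂(P(3)) = -(0.0179)·log₂(0.0179) = 0.10389
  -P(4)·log₂(P(4)) = -(0.1962)·log₂(0.1962) = 0.46099
  -P(5)·log₂(P(5)) = -(0.2695)·log₂(0.2695) = 0.50980
H(P) = 0.51348 + 0.21839 + 0.10389 + 0.46099 + 0.50980 = 1.80655 bits

log₂(5) = 2.32193 bits

D_KL(P||U) = 2.32193 - 1.80655 = 0.51538 ≈ 0.5154 bits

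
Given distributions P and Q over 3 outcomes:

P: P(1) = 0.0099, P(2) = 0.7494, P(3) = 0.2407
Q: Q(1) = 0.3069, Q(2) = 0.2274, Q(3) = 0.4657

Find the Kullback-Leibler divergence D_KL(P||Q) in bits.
1.0111 bits

D_KL(P||Q) = Σ P(x) log₂(P(x)/Q(x))

Computing term by term:
  P(1)·log₂(P(1)/Q(1)) = 0.0099·log₂(0.0099/0.3069) = -0.04905
  P(2)·log₂(P(2)/Q(2)) = 0.7494·log₂(0.7494/0.2274) = 1.28935
  P(3)·log₂(P(3)/Q(3)) = 0.2407·log₂(0.2407/0.4657) = -0.22919

D_KL(P||Q) = -0.04905 + 1.28935 - 0.22919 = 1.01111 ≈ 1.0111 bits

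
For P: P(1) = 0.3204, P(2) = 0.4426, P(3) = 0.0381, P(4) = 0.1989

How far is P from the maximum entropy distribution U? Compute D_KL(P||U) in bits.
0.3104 bits

U(i) = 1/4 for all i

D_KL(P||U) = Σ P(x) log₂(P(x) / (1/4))
           = Σ P(x) log₂(P(x)) + log₂(4)
           = log₂(4) - H(P)

H(P) = -Σ P(x) log₂(P(x)):
  -P(1)·log₂(P(1)) = -(0.3204)·log₂(0.3204) = 0.52611
  -P(2)·log₂(P(2)) = -(0.4426)·log₂(0.4426) = 0.52046
  -P(3)·log₂(P(3)) = -(0.0381)·log₂(0.0381) = 0.17961
  -P(4)·log₂(P(4)) = -(0.1989)·log₂(0.1989) = 0.46341
H(P) = 0.52611 + 0.52046 + 0.17961 + 0.46341 = 1.68959 bits

log₂(4) = 2.00000 bits

D_KL(P||U) = 2.00000 - 1.68959 = 0.31041 ≈ 0.3104 bits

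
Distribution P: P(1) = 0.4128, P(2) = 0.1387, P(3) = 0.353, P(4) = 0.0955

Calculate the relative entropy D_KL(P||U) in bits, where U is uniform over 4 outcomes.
0.2239 bits

U(i) = 1/4 for all i

D_KL(P||U) = Σ P(x) log₂(P(x) / (1/4))
           = Σ P(x) log₂(P(x)) + log₂(4)
           = log₂(4) - H(P)

H(P) = -Σ P(x) log₂(P(x)):
  -P(1)·log₂(P(1)) = -(0.4128)·log₂(0.4128) = 0.52693
  -P(2)·log₂(P(2)) = -(0.1387)·log₂(0.1387) = 0.39529
  -P(3)·log₂(P(3)) = -(0.353)·log₂(0.353) = 0.53030
  -P(4)·log₂(P(4)) = -(0.0955)·log₂(0.0955) = 0.32359
H(P) = 0.52693 + 0.39529 + 0.53030 + 0.32359 = 1.77611 bits

log₂(4) = 2.00000 bits

D_KL(P||U) = 2.00000 - 1.77611 = 0.22389 ≈ 0.2239 bits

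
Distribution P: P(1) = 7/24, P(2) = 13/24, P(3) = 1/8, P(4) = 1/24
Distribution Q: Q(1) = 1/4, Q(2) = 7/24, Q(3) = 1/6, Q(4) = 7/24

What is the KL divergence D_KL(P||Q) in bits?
0.3798 bits

D_KL(P||Q) = Σ P(x) log₂(P(x)/Q(x))

Computing term by term:
  P(1)·log₂(P(1)/Q(1)) = (7/24)·log₂((7/24)/(1/4)) = 0.06486
  P(2)·log₂(P(2)/Q(2)) = (13/24)·log₂((13/24)/(7/24)) = 0.48375
  P(3)·log₂(P(3)/Q(3)) = (1/8)·log₂((1/8)/(1/6)) = -0.05188
  P(4)·log₂(P(4)/Q(4)) = (1/24)·log₂((1/24)/(7/24)) = -0.11697

D_KL(P||Q) = 0.06486 + 0.48375 - 0.05188 - 0.11697 = 0.37976 ≈ 0.3798 bits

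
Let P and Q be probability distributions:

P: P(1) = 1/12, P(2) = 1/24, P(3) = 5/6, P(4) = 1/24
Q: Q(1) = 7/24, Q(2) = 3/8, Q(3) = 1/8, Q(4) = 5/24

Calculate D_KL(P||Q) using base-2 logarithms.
1.9014 bits

D_KL(P||Q) = Σ P(x) log₂(P(x)/Q(x))

Computing term by term:
  P(1)·log₂(P(1)/Q(1)) = (1/12)·log₂((1/12)/(7/24)) = -0.15061
  P(2)·log₂(P(2)/Q(2)) = (1/24)·log₂((1/24)/(3/8)) = -0.13208
  P(3)·log₂(P(3)/Q(3)) = (5/6)·log₂((5/6)/(1/8)) = 2.28080
  P(4)·log₂(P(4)/Q(4)) = (1/24)·log₂((1/24)/(5/24)) = -0.09675

D_KL(P||Q) = -0.15061 - 0.13208 + 2.28080 - 0.09675 = 1.90136 ≈ 1.9014 bits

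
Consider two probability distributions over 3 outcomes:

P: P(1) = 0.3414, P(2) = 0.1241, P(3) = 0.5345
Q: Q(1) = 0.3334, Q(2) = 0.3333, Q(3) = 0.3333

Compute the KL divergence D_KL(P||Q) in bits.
0.1990 bits

D_KL(P||Q) = Σ P(x) log₂(P(x)/Q(x))

Computing term by term:
  P(1)·log₂(P(1)/Q(1)) = 0.3414·log₂(0.3414/0.3334) = 0.01168
  P(2)·log₂(P(2)/Q(2)) = 0.1241·log₂(0.1241/0.3333) = -0.17688
  P(3)·log₂(P(3)/Q(3)) = 0.5345·log₂(0.5345/0.3333) = 0.36419

D_KL(P||Q) = 0.01168 - 0.17688 + 0.36419 = 0.19899 ≈ 0.1990 bits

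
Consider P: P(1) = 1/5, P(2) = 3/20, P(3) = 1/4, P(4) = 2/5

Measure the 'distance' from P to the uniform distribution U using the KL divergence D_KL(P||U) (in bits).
0.0963 bits

U(i) = 1/4 for all i

D_KL(P||U) = Σ P(x) log₂(P(x) / (1/4))
           = Σ P(x) log₂(P(x)) + log₂(4)
           = log₂(4) - H(P)

H(P) = -Σ P(x) log₂(P(x)):
  -P(1)·log₂(P(1)) = -(1/5)·log₂(1/5) = 0.46439
  -P(2)·log₂(P(2)) = -(3/20)·log₂(3/20) = 0.41054
  -P(3)·log₂(P(3)) = -(1/4)·log₂(1/4) = 0.50000
  -P(4)·log₂(P(4)) = -(2/5)·log₂(2/5) = 0.52877
H(P) = 0.46439 + 0.41054 + 0.50000 + 0.52877 = 1.90370 bits

log₂(4) = 2.00000 bits

D_KL(P||U) = 2.00000 - 1.90370 = 0.09630 ≈ 0.0963 bits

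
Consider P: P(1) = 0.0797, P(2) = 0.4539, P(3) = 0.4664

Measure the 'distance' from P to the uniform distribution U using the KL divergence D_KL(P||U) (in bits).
0.2637 bits

U(i) = 1/3 for all i

D_KL(P||U) = Σ P(x) log₂(P(x) / (1/3))
           = Σ P(x) log₂(P(x)) + log₂(3)
           = log₂(3) - H(P)

H(P) = -Σ P(x) log₂(P(x)):
  -P(1)·log₂(P(1)) = -(0.0797)·log₂(0.0797) = 0.29085
  -P(2)·log₂(P(2)) = -(0.4539)·log₂(0.4539) = 0.51724
  -P(3)·log₂(P(3)) = -(0.4664)·log₂(0.4664) = 0.51321
H(P) = 0.29085 + 0.51724 + 0.51321 = 1.32130 bits

log₂(3) = 1.58496 bits

D_KL(P||U) = 1.58496 - 1.32130 = 0.26366 ≈ 0.2637 bits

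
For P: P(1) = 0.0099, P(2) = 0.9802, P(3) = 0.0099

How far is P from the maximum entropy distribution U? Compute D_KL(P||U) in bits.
1.4248 bits

U(i) = 1/3 for all i

D_KL(P||U) = Σ P(x) log₂(P(x) / (1/3))
           = Σ P(x) log₂(P(x)) + log₂(3)
           = log₂(3) - H(P)

H(P) = -Σ P(x) log₂(P(x)):
  -P(1)·log₂(P(1)) = -(0.0099)·log₂(0.0099) = 0.06592
  -P(2)·log₂(P(2)) = -(0.9802)·log₂(0.9802) = 0.02828
  -P(3)·log₂(P(3)) = -(0.0099)·log₂(0.0099) = 0.06592
H(P) = 0.06592 + 0.02828 + 0.06592 = 0.16012 bits

log₂(3) = 1.58496 bits

D_KL(P||U) = 1.58496 - 0.16012 = 1.42484 ≈ 1.4248 bits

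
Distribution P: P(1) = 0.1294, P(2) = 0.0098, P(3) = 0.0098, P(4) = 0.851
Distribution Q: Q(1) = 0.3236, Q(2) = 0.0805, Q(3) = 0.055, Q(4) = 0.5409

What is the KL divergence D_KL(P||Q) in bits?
0.3311 bits

D_KL(P||Q) = Σ P(x) log₂(P(x)/Q(x))

Computing term by term:
  P(1)·log₂(P(1)/Q(1)) = 0.1294·log₂(0.1294/0.3236) = -0.17112
  P(2)·log₂(P(2)/Q(2)) = 0.0098·log₂(0.0098/0.0805) = -0.02977
  P(3)·log₂(P(3)/Q(3)) = 0.0098·log₂(0.0098/0.055) = -0.02439
  P(4)·log₂(P(4)/Q(4)) = 0.851·log₂(0.851/0.5409) = 0.55638

D_KL(P||Q) = -0.17112 - 0.02977 - 0.02439 + 0.55638 = 0.33110 ≈ 0.3311 bits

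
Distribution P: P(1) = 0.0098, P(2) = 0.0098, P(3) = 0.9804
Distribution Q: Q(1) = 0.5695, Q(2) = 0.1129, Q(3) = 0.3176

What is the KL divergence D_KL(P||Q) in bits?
1.5023 bits

D_KL(P||Q) = Σ P(x) log₂(P(x)/Q(x))

Computing term by term:
  P(1)·log₂(P(1)/Q(1)) = 0.0098·log₂(0.0098/0.5695) = -0.05744
  P(2)·log₂(P(2)/Q(2)) = 0.0098·log₂(0.0098/0.1129) = -0.03456
  P(3)·log₂(P(3)/Q(3)) = 0.9804·log₂(0.9804/0.3176) = 1.59429

D_KL(P||Q) = -0.05744 - 0.03456 + 1.59429 = 1.50229 ≈ 1.5023 bits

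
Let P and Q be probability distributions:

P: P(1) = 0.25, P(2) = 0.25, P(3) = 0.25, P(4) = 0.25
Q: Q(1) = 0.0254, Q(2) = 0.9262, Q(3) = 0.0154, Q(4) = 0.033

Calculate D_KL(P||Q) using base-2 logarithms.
2.0880 bits

D_KL(P||Q) = Σ P(x) log₂(P(x)/Q(x))

Computing term by term:
  P(1)·log₂(P(1)/Q(1)) = 0.25·log₂(0.25/0.0254) = 0.82476
  P(2)·log₂(P(2)/Q(2)) = 0.25·log₂(0.25/0.9262) = -0.47235
  P(3)·log₂(P(3)/Q(3)) = 0.25·log₂(0.25/0.0154) = 1.00523
  P(4)·log₂(P(4)/Q(4)) = 0.25·log₂(0.25/0.033) = 0.73035

D_KL(P||Q) = 0.82476 - 0.47235 + 1.00523 + 0.73035 = 2.08799 ≈ 2.0880 bits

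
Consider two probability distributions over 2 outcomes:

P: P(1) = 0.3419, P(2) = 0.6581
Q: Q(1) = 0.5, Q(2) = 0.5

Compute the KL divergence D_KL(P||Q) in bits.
0.0734 bits

D_KL(P||Q) = Σ P(x) log₂(P(x)/Q(x))

Computing term by term:
  P(1)·log₂(P(1)/Q(1)) = 0.3419·log₂(0.3419/0.5) = -0.18748
  P(2)·log₂(P(2)/Q(2)) = 0.6581·log₂(0.6581/0.5) = 0.26086

D_KL(P||Q) = -0.18748 + 0.26086 = 0.07338 ≈ 0.0734 bits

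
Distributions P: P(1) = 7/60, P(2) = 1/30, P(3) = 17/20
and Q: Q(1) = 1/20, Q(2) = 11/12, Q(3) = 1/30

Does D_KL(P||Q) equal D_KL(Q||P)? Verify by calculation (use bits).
D_KL(P||Q) = 3.9548 bits, D_KL(Q||P) = 4.1660 bits. No — D_KL(P||Q) ≠ D_KL(Q||P) for this pair.

D_KL(P||Q) = Σ P(x) log₂(P(x)/Q(x))

Computing term by term:
  P(1)·log₂(P(1)/Q(1)) = (7/60)·log₂((7/60)/(1/20)) = 0.14261
  P(2)·log₂(P(2)/Q(2)) = (1/30)·log₂((1/30)/(11/12)) = -0.15938
  P(3)·log₂(P(3)/Q(3)) = (17/20)·log₂((17/20)/(1/30)) = 3.97156

D_KL(P||Q) = 0.14261 - 0.15938 + 3.97156 = 3.95479 ≈ 3.9548 bits

D_KL(Q||P) = Σ Q(x) log₂(Q(x)/P(x))

Computing term by term:
  Q(1)·log₂(Q(1)/P(1)) = (1/20)·log₂((1/20)/(7/60)) = -0.06112
  Q(2)·log₂(Q(2)/P(2)) = (11/12)·log₂((11/12)/(1/30)) = 4.38291
  Q(3)·log₂(Q(3)/P(3)) = (1/30)·log₂((1/30)/(17/20)) = -0.15575

D_KL(Q||P) = -0.06112 + 4.38291 - 0.15575 = 4.16604 ≈ 4.1660 bits

These are NOT equal (difference: 0.2112 bits). KL divergence is asymmetric: D_KL(P||Q) ≠ D_KL(Q||P) in general.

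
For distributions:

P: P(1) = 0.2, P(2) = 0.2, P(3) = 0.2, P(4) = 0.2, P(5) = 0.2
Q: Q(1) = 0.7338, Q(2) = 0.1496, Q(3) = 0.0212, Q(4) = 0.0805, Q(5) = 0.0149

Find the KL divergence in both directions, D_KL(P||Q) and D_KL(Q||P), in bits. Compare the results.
D_KL(P||Q) = 1.3682 bits, D_KL(Q||P) = 1.0833 bits. D_KL(P||Q) is larger than D_KL(Q||P) by 0.2849 bits; the two directions differ.

D_KL(P||Q) = Σ P(x) log₂(P(x)/Q(x))

Computing term by term:
  P(1)·log₂(P(1)/Q(1)) = 0.2·log₂(0.2/0.7338) = -0.37508
  P(2)·log₂(P(2)/Q(2)) = 0.2·log₂(0.2/0.1496) = 0.08378
  P(3)·log₂(P(3)/Q(3)) = 0.2·log₂(0.2/0.0212) = 0.64757
  P(4)·log₂(P(4)/Q(4)) = 0.2·log₂(0.2/0.0805) = 0.26259
  P(5)·log₂(P(5)/Q(5)) = 0.2·log₂(0.2/0.0149) = 0.74932

D_KL(P||Q) = -0.37508 + 0.08378 + 0.64757 + 0.26259 + 0.74932 = 1.36818 ≈ 1.3682 bits

D_KL(Q||P) = Σ Q(x) log₂(Q(x)/P(x))

Computing term by term:
  Q(1)·log₂(Q(1)/P(1)) = 0.7338·log₂(0.7338/0.2) = 1.37616
  Q(2)·log₂(Q(2)/P(2)) = 0.1496·log₂(0.1496/0.2) = -0.06267
  Q(3)·log₂(Q(3)/P(3)) = 0.0212·log₂(0.0212/0.2) = -0.06864
  Q(4)·log₂(Q(4)/P(4)) = 0.0805·log₂(0.0805/0.2) = -0.10569
  Q(5)·log₂(Q(5)/P(5)) = 0.0149·log₂(0.0149/0.2) = -0.05582

D_KL(Q||P) = 1.37616 - 0.06267 - 0.06864 - 0.10569 - 0.05582 = 1.08334 ≈ 1.0833 bits

These are NOT equal (difference: 0.2849 bits). KL divergence is asymmetric: D_KL(P||Q) ≠ D_KL(Q||P) in general.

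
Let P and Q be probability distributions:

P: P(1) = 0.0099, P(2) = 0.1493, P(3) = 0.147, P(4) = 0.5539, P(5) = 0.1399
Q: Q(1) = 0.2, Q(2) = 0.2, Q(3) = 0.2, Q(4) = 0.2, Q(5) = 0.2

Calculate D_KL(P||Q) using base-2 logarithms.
0.5707 bits

D_KL(P||Q) = Σ P(x) log₂(P(x)/Q(x))

Computing term by term:
  P(1)·log₂(P(1)/Q(1)) = 0.0099·log₂(0.0099/0.2) = -0.04293
  P(2)·log₂(P(2)/Q(2)) = 0.1493·log₂(0.1493/0.2) = -0.06297
  P(3)·log₂(P(3)/Q(3)) = 0.147·log₂(0.147/0.2) = -0.06530
  P(4)·log₂(P(4)/Q(4)) = 0.5539·log₂(0.5539/0.2) = 0.81403
  P(5)·log₂(P(5)/Q(5)) = 0.1399·log₂(0.1399/0.2) = -0.07213

D_KL(P||Q) = -0.04293 - 0.06297 - 0.06530 + 0.81403 - 0.07213 = 0.57070 ≈ 0.5707 bits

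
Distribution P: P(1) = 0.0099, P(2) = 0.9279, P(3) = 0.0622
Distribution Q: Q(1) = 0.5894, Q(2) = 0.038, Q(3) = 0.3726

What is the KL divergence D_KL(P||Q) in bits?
4.0585 bits

D_KL(P||Q) = Σ P(x) log₂(P(x)/Q(x))

Computing term by term:
  P(1)·log₂(P(1)/Q(1)) = 0.0099·log₂(0.0099/0.5894) = -0.05837
  P(2)·log₂(P(2)/Q(2)) = 0.9279·log₂(0.9279/0.038) = 4.27752
  P(3)·log₂(P(3)/Q(3)) = 0.0622·log₂(0.0622/0.3726) = -0.16064

D_KL(P||Q) = -0.05837 + 4.27752 - 0.16064 = 4.05851 ≈ 4.0585 bits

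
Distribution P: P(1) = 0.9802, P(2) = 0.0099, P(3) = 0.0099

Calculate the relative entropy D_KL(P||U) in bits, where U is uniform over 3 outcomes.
1.4248 bits

U(i) = 1/3 for all i

D_KL(P||U) = Σ P(x) log₂(P(x) / (1/3))
           = Σ P(x) log₂(P(x)) + log₂(3)
           = log₂(3) - H(P)

H(P) = -Σ P(x) log₂(P(x)):
  -P(1)·log₂(P(1)) = -(0.9802)·log₂(0.9802) = 0.02828
  -P(2)·log₂(P(2)) = -(0.0099)·log₂(0.0099) = 0.06592
  -P(3)·log₂(P(3)) = -(0.0099)·log₂(0.0099) = 0.06592
H(P) = 0.02828 + 0.06592 + 0.06592 = 0.16012 bits

log₂(3) = 1.58496 bits

D_KL(P||U) = 1.58496 - 0.16012 = 1.42484 ≈ 1.4248 bits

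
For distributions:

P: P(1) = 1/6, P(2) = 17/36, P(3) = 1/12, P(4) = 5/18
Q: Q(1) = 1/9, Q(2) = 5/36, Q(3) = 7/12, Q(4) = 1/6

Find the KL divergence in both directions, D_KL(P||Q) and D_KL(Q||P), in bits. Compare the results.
D_KL(P||Q) = 0.9020 bits, D_KL(Q||P) = 1.2046 bits. D_KL(Q||P) is larger than D_KL(P||Q) by 0.3026 bits; the two directions differ.

D_KL(P||Q) = Σ P(x) log₂(P(x)/Q(x))

Computing term by term:
  P(1)·log₂(P(1)/Q(1)) = (1/6)·log₂((1/6)/(1/9)) = 0.09749
  P(2)·log₂(P(2)/Q(2)) = (17/36)·log₂((17/36)/(5/36)) = 0.83372
  P(3)·log₂(P(3)/Q(3)) = (1/12)·log₂((1/12)/(7/12)) = -0.23395
  P(4)·log₂(P(4)/Q(4)) = (5/18)·log₂((5/18)/(1/6)) = 0.20471

D_KL(P||Q) = 0.09749 + 0.83372 - 0.23395 + 0.20471 = 0.90197 ≈ 0.9020 bits

D_KL(Q||P) = Σ Q(x) log₂(Q(x)/P(x))

Computing term by term:
  Q(1)·log₂(Q(1)/P(1)) = (1/9)·log₂((1/9)/(1/6)) = -0.06500
  Q(2)·log₂(Q(2)/P(2)) = (5/36)·log₂((5/36)/(17/36)) = -0.24521
  Q(3)·log₂(Q(3)/P(3)) = (7/12)·log₂((7/12)/(1/12)) = 1.63762
  Q(4)·log₂(Q(4)/P(4)) = (1/6)·log₂((1/6)/(5/18)) = -0.12283

D_KL(Q||P) = -0.06500 - 0.24521 + 1.63762 - 0.12283 = 1.20458 ≈ 1.2046 bits

These are NOT equal (difference: 0.3026 bits). KL divergence is asymmetric: D_KL(P||Q) ≠ D_KL(Q||P) in general.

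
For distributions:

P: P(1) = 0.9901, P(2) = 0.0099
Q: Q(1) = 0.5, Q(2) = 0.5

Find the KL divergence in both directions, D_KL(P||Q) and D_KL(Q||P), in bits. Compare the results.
D_KL(P||Q) = 0.9199 bits, D_KL(Q||P) = 2.3364 bits. D_KL(Q||P) is larger than D_KL(P||Q) by 1.4165 bits; the two directions differ.

D_KL(P||Q) = Σ P(x) log₂(P(x)/Q(x))

Computing term by term:
  P(1)·log₂(P(1)/Q(1)) = 0.9901·log₂(0.9901/0.5) = 0.97589
  P(2)·log₂(P(2)/Q(2)) = 0.0099·log₂(0.0099/0.5) = -0.05602

D_KL(P||Q) = 0.97589 - 0.05602 = 0.91987 ≈ 0.9199 bits

D_KL(Q||P) = Σ Q(x) log₂(Q(x)/P(x))

Computing term by term:
  Q(1)·log₂(Q(1)/P(1)) = 0.5·log₂(0.5/0.9901) = -0.49282
  Q(2)·log₂(Q(2)/P(2)) = 0.5·log₂(0.5/0.0099) = 2.82918

D_KL(Q||P) = -0.49282 + 2.82918 = 2.33636 ≈ 2.3364 bits

These are NOT equal (difference: 1.4165 bits). KL divergence is asymmetric: D_KL(P||Q) ≠ D_KL(Q||P) in general.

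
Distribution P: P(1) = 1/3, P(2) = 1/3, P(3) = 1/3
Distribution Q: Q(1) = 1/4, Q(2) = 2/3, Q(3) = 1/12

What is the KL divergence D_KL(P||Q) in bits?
0.4717 bits

D_KL(P||Q) = Σ P(x) log₂(P(x)/Q(x))

Computing term by term:
  P(1)·log₂(P(1)/Q(1)) = (1/3)·log₂((1/3)/(1/4)) = 0.13835
  P(2)·log₂(P(2)/Q(2)) = (1/3)·log₂((1/3)/(2/3)) = -0.33333
  P(3)·log₂(P(3)/Q(3)) = (1/3)·log₂((1/3)/(1/12)) = 0.66667

D_KL(P||Q) = 0.13835 - 0.33333 + 0.66667 = 0.47169 ≈ 0.4717 bits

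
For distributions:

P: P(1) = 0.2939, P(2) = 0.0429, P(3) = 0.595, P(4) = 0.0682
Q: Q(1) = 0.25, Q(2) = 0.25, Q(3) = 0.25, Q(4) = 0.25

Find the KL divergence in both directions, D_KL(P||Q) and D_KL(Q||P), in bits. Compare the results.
D_KL(P||Q) = 0.5760 bits, D_KL(Q||P) = 0.7332 bits. D_KL(Q||P) is larger than D_KL(P||Q) by 0.1572 bits; the two directions differ.

D_KL(P||Q) = Σ P(x) log₂(P(x)/Q(x))

Computing term by term:
  P(1)·log₂(P(1)/Q(1)) = 0.2939·log₂(0.2939/0.25) = 0.06860
  P(2)·log₂(P(2)/Q(2)) = 0.0429·log₂(0.0429/0.25) = -0.10909
  P(3)·log₂(P(3)/Q(3)) = 0.595·log₂(0.595/0.25) = 0.74432
  P(4)·log₂(P(4)/Q(4)) = 0.0682·log₂(0.0682/0.25) = -0.12781

D_KL(P||Q) = 0.06860 - 0.10909 + 0.74432 - 0.12781 = 0.57602 ≈ 0.5760 bits

D_KL(Q||P) = Σ Q(x) log₂(Q(x)/P(x))

Computing term by term:
  Q(1)·log₂(Q(1)/P(1)) = 0.25·log₂(0.25/0.2939) = -0.05835
  Q(2)·log₂(Q(2)/P(2)) = 0.25·log₂(0.25/0.0429) = 0.63572
  Q(3)·log₂(Q(3)/P(3)) = 0.25·log₂(0.25/0.595) = -0.31274
  Q(4)·log₂(Q(4)/P(4)) = 0.25·log₂(0.25/0.0682) = 0.46852

D_KL(Q||P) = -0.05835 + 0.63572 - 0.31274 + 0.46852 = 0.73315 ≈ 0.7332 bits

These are NOT equal (difference: 0.1572 bits). KL divergence is asymmetric: D_KL(P||Q) ≠ D_KL(Q||P) in general.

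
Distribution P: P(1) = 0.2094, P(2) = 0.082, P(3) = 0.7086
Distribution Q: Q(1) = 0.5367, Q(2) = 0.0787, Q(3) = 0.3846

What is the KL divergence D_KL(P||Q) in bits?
0.3452 bits

D_KL(P||Q) = Σ P(x) log₂(P(x)/Q(x))

Computing term by term:
  P(1)·log₂(P(1)/Q(1)) = 0.2094·log₂(0.2094/0.5367) = -0.28433
  P(2)·log₂(P(2)/Q(2)) = 0.082·log₂(0.082/0.0787) = 0.00486
  P(3)·log₂(P(3)/Q(3)) = 0.7086·log₂(0.7086/0.3846) = 0.62471

D_KL(P||Q) = -0.28433 + 0.00486 + 0.62471 = 0.34524 ≈ 0.3452 bits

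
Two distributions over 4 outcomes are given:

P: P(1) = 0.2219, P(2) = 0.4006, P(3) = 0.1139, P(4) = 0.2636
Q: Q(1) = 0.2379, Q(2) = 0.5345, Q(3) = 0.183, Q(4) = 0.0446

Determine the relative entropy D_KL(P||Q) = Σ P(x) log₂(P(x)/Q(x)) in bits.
0.4088 bits

D_KL(P||Q) = Σ P(x) log₂(P(x)/Q(x))

Computing term by term:
  P(1)·log₂(P(1)/Q(1)) = 0.2219·log₂(0.2219/0.2379) = -0.02229
  P(2)·log₂(P(2)/Q(2)) = 0.4006·log₂(0.4006/0.5345) = -0.16666
  P(3)·log₂(P(3)/Q(3)) = 0.1139·log₂(0.1139/0.183) = -0.07792
  P(4)·log₂(P(4)/Q(4)) = 0.2636·log₂(0.2636/0.0446) = 0.67567

D_KL(P||Q) = -0.02229 - 0.16666 - 0.07792 + 0.67567 = 0.40880 ≈ 0.4088 bits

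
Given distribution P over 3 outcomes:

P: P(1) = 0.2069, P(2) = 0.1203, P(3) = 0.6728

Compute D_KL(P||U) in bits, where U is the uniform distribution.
0.3625 bits

U(i) = 1/3 for all i

D_KL(P||U) = Σ P(x) log₂(P(x) / (1/3))
           = Σ P(x) log₂(P(x)) + log₂(3)
           = log₂(3) - H(P)

H(P) = -Σ P(x) log₂(P(x)):
  -P(1)·log₂(P(1)) = -(0.2069)·log₂(0.2069) = 0.47028
  -P(2)·log₂(P(2)) = -(0.1203)·log₂(0.1203) = 0.36755
  -P(3)·log₂(P(3)) = -(0.6728)·log₂(0.6728) = 0.38467
H(P) = 0.47028 + 0.36755 + 0.38467 = 1.22250 bits

log₂(3) = 1.58496 bits

D_KL(P||U) = 1.58496 - 1.22250 = 0.36246 ≈ 0.3625 bits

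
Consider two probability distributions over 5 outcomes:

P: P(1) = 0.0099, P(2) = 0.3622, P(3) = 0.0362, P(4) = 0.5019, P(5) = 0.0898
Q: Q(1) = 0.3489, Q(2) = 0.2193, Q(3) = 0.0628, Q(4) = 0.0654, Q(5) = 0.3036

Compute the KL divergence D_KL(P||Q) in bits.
1.5003 bits

D_KL(P||Q) = Σ P(x) log₂(P(x)/Q(x))

Computing term by term:
  P(1)·log₂(P(1)/Q(1)) = 0.0099·log₂(0.0099/0.3489) = -0.05088
  P(2)·log₂(P(2)/Q(2)) = 0.3622·log₂(0.3622/0.2193) = 0.26219
  P(3)·log₂(P(3)/Q(3)) = 0.0362·log₂(0.0362/0.0628) = -0.02877
  P(4)·log₂(P(4)/Q(4)) = 0.5019·log₂(0.5019/0.0654) = 1.47560
  P(5)·log₂(P(5)/Q(5)) = 0.0898·log₂(0.0898/0.3036) = -0.15781

D_KL(P||Q) = -0.05088 + 0.26219 - 0.02877 + 1.47560 - 0.15781 = 1.50033 ≈ 1.5003 bits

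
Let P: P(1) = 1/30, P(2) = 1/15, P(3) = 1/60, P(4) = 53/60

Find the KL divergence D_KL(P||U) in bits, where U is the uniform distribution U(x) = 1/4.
1.3194 bits

U(i) = 1/4 for all i

D_KL(P||U) = Σ P(x) log₂(P(x) / (1/4))
           = Σ P(x) log₂(P(x)) + log₂(4)
           = log₂(4) - H(P)

H(P) = -Σ P(x) log₂(P(x)):
  -P(1)·log₂(P(1)) = -(1/30)·log₂(1/30) = 0.16356
  -P(2)·log₂(P(2)) = -(1/15)·log₂(1/15) = 0.26046
  -P(3)·log₂(P(3)) = -(1/60)·log₂(1/60) = 0.09845
  -P(4)·log₂(P(4)) = -(53/60)·log₂(53/60) = 0.15809
H(P) = 0.16356 + 0.26046 + 0.09845 + 0.15809 = 0.68056 bits

log₂(4) = 2.00000 bits

D_KL(P||U) = 2.00000 - 0.68056 = 1.31944 ≈ 1.3194 bits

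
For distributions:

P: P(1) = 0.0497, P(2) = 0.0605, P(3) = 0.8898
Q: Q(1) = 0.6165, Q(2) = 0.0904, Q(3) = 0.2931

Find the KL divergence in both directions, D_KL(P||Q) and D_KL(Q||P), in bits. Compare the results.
D_KL(P||Q) = 1.2099 bits, D_KL(Q||P) = 1.8224 bits. D_KL(Q||P) is larger than D_KL(P||Q) by 0.6125 bits; the two directions differ.

D_KL(P||Q) = Σ P(x) log₂(P(x)/Q(x))

Computing term by term:
  P(1)·log₂(P(1)/Q(1)) = 0.0497·log₂(0.0497/0.6165) = -0.18055
  P(2)·log₂(P(2)/Q(2)) = 0.0605·log₂(0.0605/0.0904) = -0.03505
  P(3)·log₂(P(3)/Q(3)) = 0.8898·log₂(0.8898/0.2931) = 1.42554

D_KL(P||Q) = -0.18055 - 0.03505 + 1.42554 = 1.20994 ≈ 1.2099 bits

D_KL(Q||P) = Σ Q(x) log₂(Q(x)/P(x))

Computing term by term:
  Q(1)·log₂(Q(1)/P(1)) = 0.6165·log₂(0.6165/0.0497) = 2.23961
  Q(2)·log₂(Q(2)/P(2)) = 0.0904·log₂(0.0904/0.0605) = 0.05238
  Q(3)·log₂(Q(3)/P(3)) = 0.2931·log₂(0.2931/0.8898) = -0.46957

D_KL(Q||P) = 2.23961 + 0.05238 - 0.46957 = 1.82242 ≈ 1.8224 bits

These are NOT equal (difference: 0.6125 bits). KL divergence is asymmetric: D_KL(P||Q) ≠ D_KL(Q||P) in general.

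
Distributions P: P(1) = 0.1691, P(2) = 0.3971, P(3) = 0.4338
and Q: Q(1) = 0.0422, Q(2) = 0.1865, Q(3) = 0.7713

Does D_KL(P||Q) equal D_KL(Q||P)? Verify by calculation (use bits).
D_KL(P||Q) = 0.4114 bits, D_KL(Q||P) = 0.3525 bits. No — D_KL(P||Q) ≠ D_KL(Q||P) for this pair.

D_KL(P||Q) = Σ P(x) log₂(P(x)/Q(x))

Computing term by term:
  P(1)·log₂(P(1)/Q(1)) = 0.1691·log₂(0.1691/0.0422) = 0.33863
  P(2)·log₂(P(2)/Q(2)) = 0.3971·log₂(0.3971/0.1865) = 0.43297
  P(3)·log₂(P(3)/Q(3)) = 0.4338·log₂(0.4338/0.7713) = -0.36017

D_KL(P||Q) = 0.33863 + 0.43297 - 0.36017 = 0.41143 ≈ 0.4114 bits

D_KL(Q||P) = Σ Q(x) log₂(Q(x)/P(x))

Computing term by term:
  Q(1)·log₂(Q(1)/P(1)) = 0.0422·log₂(0.0422/0.1691) = -0.08451
  Q(2)·log₂(Q(2)/P(2)) = 0.1865·log₂(0.1865/0.3971) = -0.20335
  Q(3)·log₂(Q(3)/P(3)) = 0.7713·log₂(0.7713/0.4338) = 0.64038

D_KL(Q||P) = -0.08451 - 0.20335 + 0.64038 = 0.35252 ≈ 0.3525 bits

These are NOT equal (difference: 0.0589 bits). KL divergence is asymmetric: D_KL(P||Q) ≠ D_KL(Q||P) in general.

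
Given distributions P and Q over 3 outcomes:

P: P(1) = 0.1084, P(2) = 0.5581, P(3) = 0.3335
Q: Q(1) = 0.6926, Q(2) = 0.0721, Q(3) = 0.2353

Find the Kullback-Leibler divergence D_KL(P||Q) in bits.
1.5255 bits

D_KL(P||Q) = Σ P(x) log₂(P(x)/Q(x))

Computing term by term:
  P(1)·log₂(P(1)/Q(1)) = 0.1084·log₂(0.1084/0.6926) = -0.29004
  P(2)·log₂(P(2)/Q(2)) = 0.5581·log₂(0.5581/0.0721) = 1.64776
  P(3)·log₂(P(3)/Q(3)) = 0.3335·log₂(0.3335/0.2353) = 0.16781

D_KL(P||Q) = -0.29004 + 1.64776 + 0.16781 = 1.52553 ≈ 1.5255 bits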